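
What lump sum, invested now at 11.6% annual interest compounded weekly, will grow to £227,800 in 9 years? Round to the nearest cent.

£80,288.85

Growth factor = (1 + 0.116/52)^468 ≈ 2.83725565786.
P = 227,800/2.83725565786 ≈ 80,288.8521.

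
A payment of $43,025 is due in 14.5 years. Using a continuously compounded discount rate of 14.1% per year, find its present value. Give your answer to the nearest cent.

P = A·e^(−rt) = 43,025·e^(−2.0445).
e^(−2.0445) ≈ 0.12944489625, so P ≈ 5,569.3667.

$5,569.37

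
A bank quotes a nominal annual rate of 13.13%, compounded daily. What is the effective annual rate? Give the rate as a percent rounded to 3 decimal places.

14.028%

EAR = (1 + 13.13%/365)^365 − 1 = (1 + 0.000359726)^365 − 1.
(1 + 0.000359726)^365 ≈ 1.140283, so EAR ≈ 14.02829%.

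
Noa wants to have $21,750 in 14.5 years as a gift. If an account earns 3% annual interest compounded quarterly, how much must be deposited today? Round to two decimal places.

Growth factor = (1 + 0.0075)^58 ≈ 1.5424574027.
P = 21,750/1.5424574027 ≈ 14,100.8756.

$14,100.88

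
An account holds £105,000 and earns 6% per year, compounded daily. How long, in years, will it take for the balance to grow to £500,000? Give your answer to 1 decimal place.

(1 + 0.000164384)^(365t) = 500,000/105,000 = 4.7619.
365t·ln(1 + 0.000164384) = ln(4.7619); 365t = 1.5606/0.00016437 ≈ 9494.7208.
t ≈ 26.0129 years.

26.0 years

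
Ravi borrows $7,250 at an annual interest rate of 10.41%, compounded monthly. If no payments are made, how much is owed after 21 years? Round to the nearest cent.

Periodic rate = 10.41%/12 = 0.008675; periods = 12·21 = 252.
A = 7,250·(1 + 0.008675)^252 ≈ 7,250·8.8169171169 ≈ 63,922.6491.

$63,922.65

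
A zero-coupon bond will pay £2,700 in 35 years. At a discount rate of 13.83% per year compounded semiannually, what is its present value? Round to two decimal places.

Periodic rate = 13.83%/2 = 0.06915; 70 periods.
P = 2,700/(1 + 0.06915)^70 ≈ 2,700/107.8213637 ≈ 25.0414.

£25.04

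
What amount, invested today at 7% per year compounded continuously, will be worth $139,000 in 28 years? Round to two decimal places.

P = A·e^(−rt) = 139,000·e^(−1.96).
e^(−1.96) ≈ 0.140858420921, so P ≈ 19,579.3205.

$19,579.32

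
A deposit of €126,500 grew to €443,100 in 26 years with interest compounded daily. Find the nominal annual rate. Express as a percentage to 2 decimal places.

The 9490-period growth factor is 443,100/126,500 = 3.50277.
r/365 = 3.50277^(1/9490) − 1 ≈ 0.000132101, so r ≈ 365·0.000132101 = 4.82168%.

4.82%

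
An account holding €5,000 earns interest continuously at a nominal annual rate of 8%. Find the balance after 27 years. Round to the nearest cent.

€43,355.69

A = P·e^(rt) = 5,000·e^(0.08·27) = 5,000·e^2.16.
e^2.16 ≈ 8.6711376585, so A ≈ 43,355.6883.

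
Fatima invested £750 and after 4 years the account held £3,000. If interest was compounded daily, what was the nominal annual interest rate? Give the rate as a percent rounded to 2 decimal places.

34.67%

(1 + r/365)^1460 = 3,000/750 = 4.
1 + r/365 = 4^(1/1460) ≈ 1.00095, so r/365 ≈ 0.000949968.
r ≈ 365·0.000949968 = 34.67382%.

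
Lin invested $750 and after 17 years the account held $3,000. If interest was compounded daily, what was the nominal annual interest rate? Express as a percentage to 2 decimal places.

The 6205-period growth factor is 3,000/750 = 4.
r/365 = 4^(1/6205) − 1 ≈ 0.000223441, so r ≈ 365·0.000223441 = 8.15558%.

8.16%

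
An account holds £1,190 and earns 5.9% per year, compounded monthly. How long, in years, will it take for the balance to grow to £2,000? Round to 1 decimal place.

8.8 years

(1 + 0.00491667)^(12t) = 2,000/1,190 = 1.6807.
12t·ln(1 + 0.00491667) = ln(1.6807); 12t = 0.51919/0.00490462 ≈ 105.8581.
t ≈ 8.8215 years.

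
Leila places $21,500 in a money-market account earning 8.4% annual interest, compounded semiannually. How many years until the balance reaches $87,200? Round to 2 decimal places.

17.02 years

(1 + 0.042)^(2t) = 87,200/21,500 = 4.0558.
2t·ln(1 + 0.042) = ln(4.0558); 2t = 1.4002/0.0411419 ≈ 34.0322.
t ≈ 17.0161 years.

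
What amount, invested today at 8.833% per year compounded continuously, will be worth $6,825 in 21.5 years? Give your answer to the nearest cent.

P = A·e^(−rt) = 6,825·e^(−1.899095).
e^(−1.899095) ≈ 0.1497040401, so P ≈ 1,021.7301.

$1,021.73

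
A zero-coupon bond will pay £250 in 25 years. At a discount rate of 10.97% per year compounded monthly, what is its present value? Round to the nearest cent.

£16.30

Periodic rate = 10.97%/12 = 0.00914167; 300 periods.
P = 250/(1 + 0.1097/12)^300 ≈ 250/15.333506 ≈ 16.3042.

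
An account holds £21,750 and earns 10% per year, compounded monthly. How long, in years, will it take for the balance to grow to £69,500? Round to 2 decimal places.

11.67 years

We need (1 + 0.00833333)^(12t) = 3.1954, so 12t = ln 3.1954 / ln 1.008333 ≈ 139.9856.
t ≈ 139.9856/12 = 11.6655 years.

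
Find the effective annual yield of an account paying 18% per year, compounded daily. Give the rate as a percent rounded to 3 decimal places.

19.716%

EAR = (1 + 18%/365)^365 − 1 = (1 + 0.000493151)^365 − 1.
(1 + 0.000493151)^365 ≈ 1.197164, so EAR ≈ 19.71642%.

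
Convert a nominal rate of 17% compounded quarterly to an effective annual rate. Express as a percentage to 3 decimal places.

One year is 4 periods at 0.0425 each: (1 + 0.0425)^4 ≈ 1.181148.
EAR = 1.181148 − 1 ≈ 18.11478%.

18.115%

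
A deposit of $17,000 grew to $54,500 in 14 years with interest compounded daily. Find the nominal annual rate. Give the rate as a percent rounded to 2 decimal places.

(1 + r/365)^5110 = 54,500/17,000 = 3.20588.
1 + r/365 = 3.20588^(1/5110) ≈ 1.000228, so r/365 ≈ 0.000228008.
r ≈ 365·0.000228008 = 8.32229%.

8.32%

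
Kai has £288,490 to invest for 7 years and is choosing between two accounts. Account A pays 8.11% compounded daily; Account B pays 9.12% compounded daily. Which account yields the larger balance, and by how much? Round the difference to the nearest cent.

Account B, by £37,274.20

Account A growth factor: (1 + 0.0811/365)^2555 ≈ 1.76409346382; balance ≈ 508,923.3234.
Account B growth factor: (1 + 0.0912/365)^2555 ≈ 1.89329795284; balance ≈ 546,197.5264.
Account B is larger by 37,274.2030.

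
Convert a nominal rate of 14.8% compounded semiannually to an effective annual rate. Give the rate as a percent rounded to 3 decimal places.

EAR = (1 + 14.8%/2)^2 − 1 = (1 + 0.074)^2 − 1.
(1 + 0.074)^2 ≈ 1.153476, so EAR ≈ 15.34760%.

15.348%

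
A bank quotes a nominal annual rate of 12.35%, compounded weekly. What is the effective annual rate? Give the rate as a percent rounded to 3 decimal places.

One year is 52 periods at 0.002375 each: (1 + 0.002375)^52 ≈ 1.131284.
EAR = 1.131284 − 1 ≈ 13.12843%.

13.128%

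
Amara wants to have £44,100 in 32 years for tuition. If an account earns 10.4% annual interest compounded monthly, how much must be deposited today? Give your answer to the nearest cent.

Growth factor = (1 + 0.104/12)^384 ≈ 27.485578586.
P = 44,100/27.485578586 ≈ 1,604.4778.

£1,604.48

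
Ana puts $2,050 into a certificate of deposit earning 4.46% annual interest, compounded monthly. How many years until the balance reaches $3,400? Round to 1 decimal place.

(1 + 0.00371667)^(12t) = 3,400/2,050 = 1.6585.
12t·ln(1 + 0.00371667) = ln(1.6585); 12t = 0.50594/0.00370978 ≈ 136.3790.
t ≈ 11.3649 years.

11.4 years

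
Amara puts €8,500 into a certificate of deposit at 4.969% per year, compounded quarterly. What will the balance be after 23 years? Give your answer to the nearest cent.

€26,466.92

Periodic rate = 4.969%/4 = 0.0124225; periods = 4·23 = 92.
A = 8,500·(1 + 0.0124225)^92 ≈ 8,500·3.1137556279 ≈ 26,466.9228.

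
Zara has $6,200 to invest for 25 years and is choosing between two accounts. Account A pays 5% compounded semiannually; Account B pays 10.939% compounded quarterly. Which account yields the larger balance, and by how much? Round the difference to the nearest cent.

A: (1 + 0.025)^50 ≈ 3.4371087197, so 6,200 × 3.4371087197 ≈ 21,310.0741.
B: (1 + 0.0273475)^100 ≈ 14.85035526, so 6,200 × 14.85035526 ≈ 92,072.2026.
Difference ≈ 70,762.1285 in favor of B.

Account B, by $70,762.13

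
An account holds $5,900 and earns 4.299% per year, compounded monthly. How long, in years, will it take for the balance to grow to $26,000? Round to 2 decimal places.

34.56 years

(1 + 0.0035825)^(12t) = 26,000/5,900 = 4.4068.
12t·ln(1 + 0.0035825) = ln(4.4068); 12t = 1.4831/0.0035761 ≈ 414.7381.
t ≈ 34.5615 years.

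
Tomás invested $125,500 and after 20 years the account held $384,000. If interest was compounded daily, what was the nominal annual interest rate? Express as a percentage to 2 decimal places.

The 7300-period growth factor is 384,000/125,500 = 3.05976.
r/365 = 3.05976^(1/7300) − 1 ≈ 0.000153209, so r ≈ 365·0.000153209 = 5.59211%.

5.59%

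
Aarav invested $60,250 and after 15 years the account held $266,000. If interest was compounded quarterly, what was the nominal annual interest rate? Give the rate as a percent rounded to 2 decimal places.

10.02%

(1 + r/4)^60 = 266,000/60,250 = 4.41494.
1 + r/4 = 4.41494^(1/60) ≈ 1.025059, so r/4 ≈ 0.0250587.
r ≈ 4·0.0250587 = 10.02349%.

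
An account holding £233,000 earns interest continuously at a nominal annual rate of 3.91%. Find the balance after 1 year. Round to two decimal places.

£242,290.75

A = P·e^(rt) = 233,000·e^(0.0391·1) = 233,000·e^0.0391.
e^0.0391 ≈ 1.0398744659, so A ≈ 242,290.7506.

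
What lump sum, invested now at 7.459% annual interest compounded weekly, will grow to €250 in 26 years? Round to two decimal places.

Periodic rate = 7.459%/52 = 0.00143442; 1352 periods.
P = 250/(1 + 0.07459/52)^1352 ≈ 250/6.944503 ≈ 35.9997.

€36.00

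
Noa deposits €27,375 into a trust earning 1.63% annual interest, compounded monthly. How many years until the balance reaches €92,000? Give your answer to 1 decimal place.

We need (1 + 0.00135833)^(12t) = 3.3607, so 12t = ln 3.3607 / ln 1.001358 ≈ 892.9925.
t ≈ 892.9925/12 = 74.4160 years.

74.4 years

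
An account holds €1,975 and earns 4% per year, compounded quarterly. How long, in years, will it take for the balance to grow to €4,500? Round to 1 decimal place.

20.7 years

We need (1 + 0.01)^(4t) = 2.2785, so 4t = ln 2.2785 / ln 1.01 ≈ 82.7620.
t ≈ 82.7620/4 = 20.6905 years.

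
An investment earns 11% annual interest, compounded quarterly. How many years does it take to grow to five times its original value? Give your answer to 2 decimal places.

14.83 years

(1 + 0.0275)^(4t) = 5.
4t = ln 5 / ln(1 + 0.0275) ≈ 1.6094/0.0271287 ≈ 59.3261.
t ≈ 14.8315.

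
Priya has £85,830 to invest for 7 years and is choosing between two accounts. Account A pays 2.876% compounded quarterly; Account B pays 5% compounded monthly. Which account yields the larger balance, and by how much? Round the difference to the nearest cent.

Account B, by £16,814.15

A: (1 + 0.00719)^28 ≈ 1.22213545937, so 85,830 × 1.22213545937 ≈ 104,895.8865.
B: (1 + 0.05/12)^84 ≈ 1.41803605223, so 85,830 × 1.41803605223 ≈ 121,710.0344.
Difference ≈ 16,814.1479 in favor of B.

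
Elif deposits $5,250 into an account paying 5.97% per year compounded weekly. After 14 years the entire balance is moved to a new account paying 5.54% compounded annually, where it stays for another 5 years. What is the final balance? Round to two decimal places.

$15,849.66

Phase 1: 5,250·(1 + 0.0597/52)^728 ≈ 12,104.1535.
Phase 2: 12,104.1535·(1 + 0.0554)^5 ≈ 15,849.6572.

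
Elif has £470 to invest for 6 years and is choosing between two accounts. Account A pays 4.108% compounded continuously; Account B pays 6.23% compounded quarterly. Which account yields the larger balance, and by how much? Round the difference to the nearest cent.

Account B, by £79.69

A: e^(0.04108·6) = e^0.24648 ≈ 1.27951359, so 470 × 1.27951359 ≈ 601.3714.
B: (1 + 0.015575)^24 ≈ 1.44906556, so 470 × 1.44906556 ≈ 681.0608.
Difference ≈ 79.6894 in favor of B.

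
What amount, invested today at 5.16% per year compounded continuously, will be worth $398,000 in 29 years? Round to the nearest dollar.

$89,126

P = A·e^(−rt) = 398,000·e^(−1.4964).
e^(−1.4964) ≈ 0.223934876345, so P ≈ 89,126.0808.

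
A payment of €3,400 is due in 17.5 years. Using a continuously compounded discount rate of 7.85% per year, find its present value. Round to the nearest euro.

P = A·e^(−rt) = 3,400·e^(−1.37375).
e^(−1.37375) ≈ 0.2531558429, so P ≈ 860.7299.

€861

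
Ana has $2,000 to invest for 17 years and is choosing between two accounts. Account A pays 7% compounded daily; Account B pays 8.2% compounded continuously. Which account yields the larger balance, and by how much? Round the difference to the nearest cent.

Account A growth factor: (1 + 0.07/365)^6205 ≈ 3.286706189; balance ≈ 6,573.4124.
Account B growth factor: e^(0.082·17) = e^1.394 ≈ 4.030941615; balance ≈ 8,061.8832.
Account B is larger by 1,488.4709.

Account B, by $1,488.47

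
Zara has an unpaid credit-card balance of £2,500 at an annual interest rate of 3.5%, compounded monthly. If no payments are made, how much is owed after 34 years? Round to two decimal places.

Periodic rate = 3.5%/12 = 0.00291667; periods = 12·34 = 408.
A = 2,500·(1 + 0.035/12)^408 ≈ 2,500·3.281392747 ≈ 8,203.4819.

£8,203.48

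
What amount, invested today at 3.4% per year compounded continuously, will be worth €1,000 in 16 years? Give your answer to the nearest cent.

€580.42

P = A·e^(−rt) = 1,000·e^(−0.544).
e^(−0.544) ≈ 0.580421915, so P ≈ 580.4219.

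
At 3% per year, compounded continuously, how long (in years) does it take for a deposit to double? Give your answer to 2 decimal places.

23.10 years

e^(0.03t) = 2, so 0.03t = ln 2 ≈ 0.69315.
t ≈ 0.69315/0.03 ≈ 23.1049.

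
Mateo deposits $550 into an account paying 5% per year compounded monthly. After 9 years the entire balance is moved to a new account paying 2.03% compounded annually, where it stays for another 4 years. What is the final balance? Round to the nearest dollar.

$934

Phase 1: 550·(1 + 0.05/12)^108 ≈ 861.7657.
Phase 2: 861.7657·(1 + 0.0203)^4 ≈ 933.9008.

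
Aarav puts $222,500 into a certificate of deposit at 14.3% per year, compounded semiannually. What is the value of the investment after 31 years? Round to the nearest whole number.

$16,100,705

Periodic rate = 14.3%/2 = 0.0715; periods = 2·31 = 62.
A = 222,500·(1 + 0.0715)^62 ≈ 222,500·72.362718415503 ≈ 16,100,704.8474.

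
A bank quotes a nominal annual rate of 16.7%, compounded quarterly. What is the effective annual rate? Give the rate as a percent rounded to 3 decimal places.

EAR = (1 + 16.7%/4)^4 − 1 = (1 + 0.04175)^4 − 1.
(1 + 0.04175)^4 ≈ 1.177753, so EAR ≈ 17.77525%.

17.775%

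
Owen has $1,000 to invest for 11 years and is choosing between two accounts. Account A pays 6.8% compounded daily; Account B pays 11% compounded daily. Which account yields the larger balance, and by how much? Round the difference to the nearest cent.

Account A growth factor: (1 + 0.068/365)^4015 ≈ 2.11262306; balance ≈ 2,112.6231.
Account B growth factor: (1 + 0.11/365)^4015 ≈ 3.352873394; balance ≈ 3,352.8734.
Account B is larger by 1,240.2503.

Account B, by $1,240.25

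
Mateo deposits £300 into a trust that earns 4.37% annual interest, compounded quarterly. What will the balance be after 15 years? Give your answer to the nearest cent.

Periodic rate = 4.37%/4 = 0.010925; periods = 4·15 = 60.
A = 300·(1 + 0.010925)^60 ≈ 300·1.91927056 ≈ 575.7812.

£575.78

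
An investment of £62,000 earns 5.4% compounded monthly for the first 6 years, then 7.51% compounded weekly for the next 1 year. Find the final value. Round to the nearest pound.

Phase 1: 62,000·(1 + 0.0045)^72 ≈ 85,661.8496.
Phase 2: 85,661.8496·(1 + 0.0751/52)^52 ≈ 92,337.7810.

£92,338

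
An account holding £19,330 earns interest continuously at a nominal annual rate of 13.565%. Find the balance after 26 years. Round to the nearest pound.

£657,575

A = P·e^(rt) = 19,330·e^(0.13565·26) = 19,330·e^3.5269.
e^3.5269 ≈ 34.0183471115, so A ≈ 657,574.6497.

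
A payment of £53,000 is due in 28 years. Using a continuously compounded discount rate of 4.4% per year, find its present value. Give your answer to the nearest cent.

£15,460.55

P = A·e^(−rt) = 53,000·e^(−1.232).
e^(−1.232) ≈ 0.29170857672, so P ≈ 15,460.5546.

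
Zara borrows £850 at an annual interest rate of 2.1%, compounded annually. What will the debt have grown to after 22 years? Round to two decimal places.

£1,342.72

Growth factor = (1 + 0.021)^22 ≈ 1.579669838.
A ≈ 850 × 1.579669838 ≈ 1,342.7194.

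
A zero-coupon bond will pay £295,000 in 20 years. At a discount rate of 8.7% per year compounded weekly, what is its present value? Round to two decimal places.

£51,853.86

Growth factor = (1 + 0.087/52)^1040 ≈ 5.6890657584.
P = 295,000/5.6890657584 ≈ 51,853.8566.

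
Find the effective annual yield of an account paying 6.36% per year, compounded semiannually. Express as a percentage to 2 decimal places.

6.46%

EAR = (1 + 6.36%/2)^2 − 1 = (1 + 0.0318)^2 − 1.
(1 + 0.0318)^2 ≈ 1.064611, so EAR ≈ 6.46112%.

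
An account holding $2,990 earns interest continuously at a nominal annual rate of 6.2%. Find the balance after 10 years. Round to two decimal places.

A = P·e^(rt) = 2,990·e^(0.062·10) = 2,990·e^0.62.
e^0.62 ≈ 1.858928042, so A ≈ 5,558.1948.

$5,558.19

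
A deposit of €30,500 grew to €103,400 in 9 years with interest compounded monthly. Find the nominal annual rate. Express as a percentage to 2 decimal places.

The 108-period growth factor is 103,400/30,500 = 3.39016.
r/12 = 3.39016^(1/108) − 1 ≈ 0.0113686, so r ≈ 12·0.0113686 = 13.64228%.

13.64%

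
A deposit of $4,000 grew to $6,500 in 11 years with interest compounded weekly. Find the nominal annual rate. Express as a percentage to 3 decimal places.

4.416%

The 572-period growth factor is 6,500/4,000 = 1.625.
r/52 = 1.625^(1/572) − 1 ≈ 0.00084915, so r ≈ 52·0.00084915 = 4.41558%.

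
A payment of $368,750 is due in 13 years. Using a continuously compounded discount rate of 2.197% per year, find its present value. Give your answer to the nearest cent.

P = A·e^(−rt) = 368,750·e^(−0.28561).
e^(−0.28561) ≈ 0.751555665508, so P ≈ 277,136.1517.

$277,136.15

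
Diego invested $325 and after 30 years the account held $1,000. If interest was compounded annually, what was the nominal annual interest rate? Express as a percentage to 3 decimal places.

3.817%

The 30-period growth factor is 1,000/325 = 3.07692.
r = 3.07692^(1/30) − 1 ≈ 0.038175, i.e. 3.81750%.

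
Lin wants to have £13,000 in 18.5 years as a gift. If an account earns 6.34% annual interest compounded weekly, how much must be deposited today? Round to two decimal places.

£4,025.96

Periodic rate = 6.34%/52 = 0.00121923; 962 periods.
P = 13,000/(1 + 0.0634/52)^962 ≈ 13,000/3.2290422065 ≈ 4,025.9616.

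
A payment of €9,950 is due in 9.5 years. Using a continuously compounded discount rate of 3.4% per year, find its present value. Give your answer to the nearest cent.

€7,203.54

P = A·e^(−rt) = 9,950·e^(−0.323).
e^(−0.323) ≈ 0.7239738544, so P ≈ 7,203.5399.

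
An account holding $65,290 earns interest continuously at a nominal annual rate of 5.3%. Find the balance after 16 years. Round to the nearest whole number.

$152,450

A = P·e^(rt) = 65,290·e^(0.053·16) = 65,290·e^0.848.
e^0.848 ≈ 2.3349722344, so A ≈ 152,450.3372.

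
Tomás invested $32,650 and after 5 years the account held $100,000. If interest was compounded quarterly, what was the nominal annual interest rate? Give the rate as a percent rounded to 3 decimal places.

The 20-period growth factor is 100,000/32,650 = 3.06279.
r/4 = 3.06279^(1/20) − 1 ≈ 0.057562, so r ≈ 4·0.057562 = 23.02480%.

23.025%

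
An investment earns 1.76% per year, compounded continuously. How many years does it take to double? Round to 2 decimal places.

39.38 years

e^(0.0176t) = 2, so 0.0176t = ln 2 ≈ 0.69315.
t ≈ 0.69315/0.0176 ≈ 39.3834.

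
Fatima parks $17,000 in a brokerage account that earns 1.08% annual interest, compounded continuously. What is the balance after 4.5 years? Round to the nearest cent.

A = P·e^(rt) = 17,000·e^(0.0108·4.5) = 17,000·e^0.0486.
e^0.0486 ≈ 1.0498003466, so A ≈ 17,846.6059.

$17,846.61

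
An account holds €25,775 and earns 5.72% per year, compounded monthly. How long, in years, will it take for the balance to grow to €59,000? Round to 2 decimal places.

14.51 years

(1 + 0.00476667)^(12t) = 59,000/25,775 = 2.289.
12t·ln(1 + 0.00476667) = ln(2.289); 12t = 0.82813/0.00475534 ≈ 174.1478.
t ≈ 14.5123 years.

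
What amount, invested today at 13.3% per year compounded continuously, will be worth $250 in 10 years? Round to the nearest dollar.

P = A·e^(−rt) = 250·e^(−1.33).
e^(−1.33) ≈ 0.264477261, so P ≈ 66.1193.

$66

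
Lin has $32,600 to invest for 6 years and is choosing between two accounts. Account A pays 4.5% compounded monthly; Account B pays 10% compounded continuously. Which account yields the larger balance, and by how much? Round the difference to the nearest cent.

Account B, by $16,717.79

A: (1 + 0.00375)^72 ≈ 1.3093031015, so 32,600 × 1.3093031015 ≈ 42,683.2811.
B: e^(0.1·6) = e^0.6 ≈ 1.8221188004, so 32,600 × 1.8221188004 ≈ 59,401.0729.
Difference ≈ 16,717.7918 in favor of B.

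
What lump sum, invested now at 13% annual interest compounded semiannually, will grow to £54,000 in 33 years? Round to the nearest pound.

£846

Periodic rate = 13%/2 = 0.065; 66 periods.
P = 54,000/(1 + 0.065)^66 ≈ 54,000/63.83724163 ≈ 845.9012.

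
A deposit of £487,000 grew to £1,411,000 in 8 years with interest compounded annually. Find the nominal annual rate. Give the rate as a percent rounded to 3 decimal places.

The 8-period growth factor is 1,411,000/487,000 = 2.89733.
r = 2.89733^(1/8) − 1 ≈ 0.14222, i.e. 14.22200%.

14.222%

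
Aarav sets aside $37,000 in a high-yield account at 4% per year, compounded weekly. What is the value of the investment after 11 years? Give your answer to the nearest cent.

Growth factor = (1 + 0.04/52)^572 ≈ 1.5524446096.
A ≈ 37,000 × 1.5524446096 ≈ 57,440.4506.

$57,440.45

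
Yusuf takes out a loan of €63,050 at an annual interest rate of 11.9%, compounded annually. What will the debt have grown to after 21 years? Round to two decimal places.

Annual rate = 11.9% = 0.119; years = 21.
A = 63,050·(1 + 0.119)^21 ≈ 63,050·10.6030746028 ≈ 668,523.8537.

€668,523.85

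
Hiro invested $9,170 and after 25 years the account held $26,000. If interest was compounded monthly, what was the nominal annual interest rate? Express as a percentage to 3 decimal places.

The 300-period growth factor is 26,000/9,170 = 2.83533.
r/12 = 2.83533^(1/300) − 1 ≈ 0.00347991, so r ≈ 12·0.00347991 = 4.17589%.

4.176%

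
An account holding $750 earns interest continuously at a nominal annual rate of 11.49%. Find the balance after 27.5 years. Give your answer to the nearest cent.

A = P·e^(rt) = 750·e^(0.1149·27.5) = 750·e^3.15975.
e^3.15975 ≈ 23.564704017, so A ≈ 17,673.5280.

$17,673.53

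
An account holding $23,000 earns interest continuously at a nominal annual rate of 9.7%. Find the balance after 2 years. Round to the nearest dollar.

$27,924

A = P·e^(rt) = 23,000·e^(0.097·2) = 23,000·e^0.194.
e^0.194 ≈ 1.214096283, so A ≈ 27,924.2145.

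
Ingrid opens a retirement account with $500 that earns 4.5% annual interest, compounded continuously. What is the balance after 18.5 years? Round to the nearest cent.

A = P·e^(rt) = 500·e^(0.045·18.5) = 500·e^0.8325.
e^0.8325 ≈ 2.29905921, so A ≈ 1,149.5296.

$1,149.53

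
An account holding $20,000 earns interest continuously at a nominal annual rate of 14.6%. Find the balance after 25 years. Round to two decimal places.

A = P·e^(rt) = 20,000·e^(0.146·25) = 20,000·e^3.65.
e^3.65 ≈ 38.474666049, so A ≈ 769,493.3210.

$769,493.32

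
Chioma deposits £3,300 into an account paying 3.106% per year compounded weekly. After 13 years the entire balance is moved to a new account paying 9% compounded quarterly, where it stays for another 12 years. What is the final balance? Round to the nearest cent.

After 13 years at 3.106%: 3,300 × 1.497293968 ≈ 4,941.0701.
Then 12 years at 9%: 4,941.0701 × 2.9096396121 ≈ 14,376.7333.

£14,376.73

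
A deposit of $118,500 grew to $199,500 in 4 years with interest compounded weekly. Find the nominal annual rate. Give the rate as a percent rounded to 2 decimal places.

(1 + r/52)^208 = 199,500/118,500 = 1.68354.
1 + r/52 = 1.68354^(1/208) ≈ 1.002507, so r/52 ≈ 0.00250747.
r ≈ 52·0.00250747 = 13.03885%.

13.04%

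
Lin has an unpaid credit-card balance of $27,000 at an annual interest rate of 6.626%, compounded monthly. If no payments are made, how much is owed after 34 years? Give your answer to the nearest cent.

$255,310.37

Growth factor = (1 + 0.06626/12)^408 ≈ 9.45593971475.
A ≈ 27,000 × 9.45593971475 ≈ 255,310.3723.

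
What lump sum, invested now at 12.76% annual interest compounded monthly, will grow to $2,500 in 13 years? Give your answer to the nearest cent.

Growth factor = (1 + 0.1276/12)^156 ≈ 5.207202367.
P = 2,500/5.207202367 ≈ 480.1043.

$480.10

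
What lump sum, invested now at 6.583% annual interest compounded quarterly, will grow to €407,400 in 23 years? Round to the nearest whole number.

€90,743

Growth factor = (1 + 0.0164575)^92 ≈ 4.48961056125.
P = 407,400/4.48961056125 ≈ 90,742.8371.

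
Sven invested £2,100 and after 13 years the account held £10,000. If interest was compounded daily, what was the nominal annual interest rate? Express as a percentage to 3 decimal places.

12.007%

The 4745-period growth factor is 10,000/2,100 = 4.7619.
r/365 = 4.7619^(1/4745) − 1 ≈ 0.000328958, so r ≈ 365·0.000328958 = 12.00696%.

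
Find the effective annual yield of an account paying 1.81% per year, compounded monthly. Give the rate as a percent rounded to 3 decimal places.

1.825%

One year is 12 periods at 0.00150833 each: (1 + 0.00150833)^12 ≈ 1.018251.
EAR = 1.018251 − 1 ≈ 1.82509%.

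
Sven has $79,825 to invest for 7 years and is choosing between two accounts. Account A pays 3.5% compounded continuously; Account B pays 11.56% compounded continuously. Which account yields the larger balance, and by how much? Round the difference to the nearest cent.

Account B, by $77,309.64

A: e^(0.035·7) = e^0.245 ≈ 1.2776213132, so 79,825 × 1.2776213132 ≈ 101,986.1213.
B: e^(0.1156·7) = e^0.8092 ≈ 2.24611037943, so 79,825 × 2.24611037943 ≈ 179,295.7610.
Difference ≈ 77,309.6397 in favor of B.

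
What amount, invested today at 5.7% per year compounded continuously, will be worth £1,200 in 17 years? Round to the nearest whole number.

P = A·e^(−rt) = 1,200·e^(−0.969).
e^(−0.969) ≈ 0.3794623107, so P ≈ 455.3548.

£455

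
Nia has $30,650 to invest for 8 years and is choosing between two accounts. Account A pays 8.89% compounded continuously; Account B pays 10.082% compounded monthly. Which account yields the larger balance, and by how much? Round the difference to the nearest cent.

Account B, by $6,014.13

Account A growth factor: e^(0.0889·8) = e^0.7112 ≈ 2.0364335132; balance ≈ 62,416.6872.
Account B growth factor: (1 + 0.10082/12)^96 ≈ 2.2326531573; balance ≈ 68,430.8193.
Account B is larger by 6,014.1321.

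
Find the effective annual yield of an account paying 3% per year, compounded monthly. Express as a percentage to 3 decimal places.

3.042%

EAR = (1 + 3%/12)^12 − 1 = (1 + 0.0025)^12 − 1.
(1 + 0.0025)^12 ≈ 1.030416, so EAR ≈ 3.04160%.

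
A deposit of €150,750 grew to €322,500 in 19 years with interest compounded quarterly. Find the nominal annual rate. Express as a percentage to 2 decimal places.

(1 + r/4)^76 = 322,500/150,750 = 2.1393.
1 + r/4 = 2.1393^(1/76) ≈ 1.010057, so r/4 ≈ 0.0100566.
r ≈ 4·0.0100566 = 4.02262%.

4.02%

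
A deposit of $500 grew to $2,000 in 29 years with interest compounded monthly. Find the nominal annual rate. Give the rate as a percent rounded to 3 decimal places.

(1 + r/12)^348 = 2,000/500 = 4.
1 + r/12 = 4^(1/348) ≈ 1.003992, so r/12 ≈ 0.00399155.
r ≈ 12·0.00399155 = 4.78986%.

4.790%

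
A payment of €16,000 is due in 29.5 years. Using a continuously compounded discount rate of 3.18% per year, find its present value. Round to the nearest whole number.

P = A·e^(−rt) = 16,000·e^(−0.9381).
e^(−0.9381) ≈ 0.39137073378, so P ≈ 6,261.9317.

€6,262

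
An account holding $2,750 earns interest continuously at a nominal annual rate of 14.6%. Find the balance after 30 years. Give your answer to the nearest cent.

$219,554.59

A = P·e^(rt) = 2,750·e^(0.146·30) = 2,750·e^4.38.
e^4.38 ≈ 79.8380334051, so A ≈ 219,554.5919.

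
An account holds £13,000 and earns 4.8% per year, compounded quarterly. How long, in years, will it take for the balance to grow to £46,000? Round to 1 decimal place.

26.5 years

(1 + 0.012)^(4t) = 46,000/13,000 = 3.5385.
4t·ln(1 + 0.012) = ln(3.5385); 4t = 1.2637/0.0119286 ≈ 105.9383.
t ≈ 26.4846 years.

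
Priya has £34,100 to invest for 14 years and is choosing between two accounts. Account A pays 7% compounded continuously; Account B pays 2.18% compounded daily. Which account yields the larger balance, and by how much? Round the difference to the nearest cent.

Account A growth factor: e^(0.07·14) = e^0.98 ≈ 2.6644562419; balance ≈ 90,857.9578.
Account B growth factor: (1 + 0.0218/365)^5110 ≈ 1.3568839887; balance ≈ 46,269.7440.
Account A is larger by 44,588.2138.

Account A, by £44,588.21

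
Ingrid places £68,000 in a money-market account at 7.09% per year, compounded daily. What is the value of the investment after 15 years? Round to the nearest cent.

£196,941.05

Periodic rate = 7.09%/365 = 0.000194247; periods = 365·15 = 5475.
A = 68,000·(1 + 0.0709/365)^5475 ≈ 68,000·2.89619186124 ≈ 196,941.0466.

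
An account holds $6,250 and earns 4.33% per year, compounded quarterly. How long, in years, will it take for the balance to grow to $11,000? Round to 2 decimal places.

13.13 years

We need (1 + 0.010825)^(4t) = 1.76, so 4t = ln 1.76 / ln 1.010825 ≈ 52.5051.
t ≈ 52.5051/4 = 13.1263 years.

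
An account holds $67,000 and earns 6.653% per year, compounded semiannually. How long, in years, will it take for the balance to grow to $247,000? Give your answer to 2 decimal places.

(1 + 0.033265)^(2t) = 247,000/67,000 = 3.6866.
2t·ln(1 + 0.033265) = ln(3.6866); 2t = 1.3047/0.0327237 ≈ 39.8701.
t ≈ 19.9350 years.

19.94 years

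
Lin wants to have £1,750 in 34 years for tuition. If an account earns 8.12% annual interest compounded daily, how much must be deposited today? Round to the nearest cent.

Periodic rate = 8.12%/365 = 0.000222466; 12410 periods.
P = 1,750/(1 + 0.0812/365)^12410 ≈ 1,750/15.80763346 ≈ 110.7060.

£110.71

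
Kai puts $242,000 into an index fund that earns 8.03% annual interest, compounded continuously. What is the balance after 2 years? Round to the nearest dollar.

$284,160

A = P·e^(rt) = 242,000·e^(0.0803·2) = 242,000·e^0.1606.
e^0.1606 ≈ 1.17421518879, so A ≈ 284,160.0757.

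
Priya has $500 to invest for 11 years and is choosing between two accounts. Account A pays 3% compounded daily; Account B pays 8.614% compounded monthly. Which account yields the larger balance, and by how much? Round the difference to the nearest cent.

Account A growth factor: (1 + 0.03/365)^4015 ≈ 1.39094927; balance ≈ 695.4746.
Account B growth factor: (1 + 0.08614/12)^132 ≈ 2.570641064; balance ≈ 1,285.3205.
Account B is larger by 589.8459.

Account B, by $589.85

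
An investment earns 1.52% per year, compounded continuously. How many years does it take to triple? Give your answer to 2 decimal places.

e^(0.0152t) = 3, so 0.0152t = ln 3 ≈ 1.0986.
t ≈ 1.0986/0.0152 ≈ 72.2771.

72.28 years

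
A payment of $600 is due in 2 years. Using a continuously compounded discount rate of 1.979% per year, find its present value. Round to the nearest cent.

P = A·e^(−rt) = 600·e^(−0.03958).
e^(−0.03958) ≈ 0.961193055, so P ≈ 576.7158.

$576.72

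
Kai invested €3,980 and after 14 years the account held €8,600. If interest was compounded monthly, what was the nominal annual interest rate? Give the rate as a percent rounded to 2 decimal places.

(1 + r/12)^168 = 8,600/3,980 = 2.1608.
1 + r/12 = 2.1608^(1/168) ≈ 1.004597, so r/12 ≈ 0.00459673.
r ≈ 12·0.00459673 = 5.51607%.

5.52%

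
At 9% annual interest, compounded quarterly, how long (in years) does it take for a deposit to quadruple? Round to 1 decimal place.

15.6 years

(1 + 0.0225)^(4t) = 4.
4t = ln 4 / ln(1 + 0.0225) ≈ 1.3863/0.0222506 ≈ 62.3037.
t ≈ 15.5759.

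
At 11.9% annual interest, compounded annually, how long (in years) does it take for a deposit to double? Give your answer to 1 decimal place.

(1 + 0.119)^t = 2.
t = ln 2 / ln(1 + 0.119) ≈ 0.69315/0.112435 ≈ 6.1648.

6.2 years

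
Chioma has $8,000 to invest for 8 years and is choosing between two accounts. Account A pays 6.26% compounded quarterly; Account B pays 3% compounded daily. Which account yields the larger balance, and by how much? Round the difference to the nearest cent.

Account A, by $2,979.34

Account A growth factor: (1 + 0.01565)^32 ≈ 1.6436537363; balance ≈ 13,149.2299.
Account B growth factor: (1 + 0.03/365)^2920 ≈ 1.2712366127; balance ≈ 10,169.8929.
Account A is larger by 2,979.3370.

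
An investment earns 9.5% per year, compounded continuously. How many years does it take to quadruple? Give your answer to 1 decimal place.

e^(0.095t) = 4, so 0.095t = ln 4 ≈ 1.3863.
t ≈ 1.3863/0.095 ≈ 14.5926.

14.6 years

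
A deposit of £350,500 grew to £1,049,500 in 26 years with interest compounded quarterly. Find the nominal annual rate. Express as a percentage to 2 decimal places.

The 104-period growth factor is 1,049,500/350,500 = 2.99429.
r/4 = 2.99429^(1/104) − 1 ≈ 0.0106011, so r ≈ 4·0.0106011 = 4.24043%.

4.24%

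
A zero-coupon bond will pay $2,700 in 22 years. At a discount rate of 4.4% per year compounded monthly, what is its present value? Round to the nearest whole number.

$1,027

Growth factor = (1 + 0.044/12)^264 ≈ 2.628017237.
P = 2,700/2.628017237 ≈ 1,027.3905.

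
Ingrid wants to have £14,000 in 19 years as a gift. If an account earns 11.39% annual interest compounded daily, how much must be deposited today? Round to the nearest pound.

Growth factor = (1 + 0.1139/365)^6935 ≈ 8.7038234953.
P = 14,000/8.7038234953 ≈ 1,608.4885.

£1,608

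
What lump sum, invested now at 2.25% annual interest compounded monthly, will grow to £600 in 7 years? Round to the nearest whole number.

£513

Periodic rate = 2.25%/12 = 0.001875; 84 periods.
P = 600/(1 + 0.001875)^84 ≈ 600/1.17040814 ≈ 512.6417.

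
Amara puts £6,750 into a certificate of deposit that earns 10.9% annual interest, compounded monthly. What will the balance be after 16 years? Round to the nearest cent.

Periodic rate = 10.9%/12 = 0.00908333; periods = 12·16 = 192.
A = 6,750·(1 + 0.109/12)^192 ≈ 6,750·5.6753201335 ≈ 38,308.4109.

£38,308.41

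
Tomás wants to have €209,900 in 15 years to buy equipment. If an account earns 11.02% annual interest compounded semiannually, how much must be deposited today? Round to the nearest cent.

Periodic rate = 11.02%/2 = 0.0551; 30 periods.
P = 209,900/(1 + 0.0551)^30 ≈ 209,900/4.99814315759 ≈ 41,995.5958.

€41,995.60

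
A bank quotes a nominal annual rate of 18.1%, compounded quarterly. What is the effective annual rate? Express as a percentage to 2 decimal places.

19.37%

EAR = (1 + 18.1%/4)^4 − 1 = (1 + 0.04525)^4 − 1.
(1 + 0.04525)^4 ≈ 1.19366, so EAR ≈ 19.36602%.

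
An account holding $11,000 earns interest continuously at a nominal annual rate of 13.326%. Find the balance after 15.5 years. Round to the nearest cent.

$86,784.26

A = P·e^(rt) = 11,000·e^(0.13326·15.5) = 11,000·e^2.06553.
e^2.06553 ≈ 7.8894782132, so A ≈ 86,784.2603.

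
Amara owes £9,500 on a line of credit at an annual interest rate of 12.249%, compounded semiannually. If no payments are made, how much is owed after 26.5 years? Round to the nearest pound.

Periodic rate = 12.249%/2 = 0.061245; periods = 2·26.5 = 53.
A = 9,500·(1 + 0.061245)^53 ≈ 9,500·23.3469324286 ≈ 221,795.8581.

£221,796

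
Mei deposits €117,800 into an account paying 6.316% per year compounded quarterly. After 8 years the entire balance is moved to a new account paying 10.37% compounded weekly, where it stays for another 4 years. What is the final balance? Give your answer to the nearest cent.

Phase 1: 117,800·(1 + 0.01579)^32 ≈ 194,478.2997.
Phase 2: 194,478.2997·(1 + 0.1037/52)^208 ≈ 294,331.7501.

€294,331.75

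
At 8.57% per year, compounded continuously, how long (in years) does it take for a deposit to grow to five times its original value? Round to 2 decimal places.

18.78 years

e^(0.0857t) = 5, so 0.0857t = ln 5 ≈ 1.6094.
t ≈ 1.6094/0.0857 ≈ 18.7799.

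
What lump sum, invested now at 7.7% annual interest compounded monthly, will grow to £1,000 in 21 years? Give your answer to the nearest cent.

£199.52

Growth factor = (1 + 0.077/12)^252 ≈ 5.01199586.
P = 1,000/5.01199586 ≈ 199.5213.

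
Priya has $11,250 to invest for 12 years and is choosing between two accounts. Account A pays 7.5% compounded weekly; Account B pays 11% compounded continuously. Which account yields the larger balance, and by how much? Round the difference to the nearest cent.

Account B, by $14,460.89

Account A growth factor: (1 + 0.075/52)^624 ≈ 2.4580087844; balance ≈ 27,652.5988.
Account B growth factor: e^(0.11·12) = e^1.32 ≈ 3.7434213773; balance ≈ 42,113.4905.
Account B is larger by 14,460.8917.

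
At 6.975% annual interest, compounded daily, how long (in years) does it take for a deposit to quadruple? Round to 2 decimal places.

19.88 years

(1 + 0.000191096)^(365t) = 4.
365t = ln 4 / ln(1 + 0.000191096) ≈ 1.3863/0.000191078 ≈ 7255.1367.
t ≈ 19.8771.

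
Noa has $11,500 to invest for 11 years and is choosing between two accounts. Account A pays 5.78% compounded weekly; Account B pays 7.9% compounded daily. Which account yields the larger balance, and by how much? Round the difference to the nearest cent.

A: (1 + 0.0578/52)^572 ≈ 1.8878656468, so 11,500 × 1.8878656468 ≈ 21,710.4549.
B: (1 + 0.079/365)^4015 ≈ 2.384300932, so 11,500 × 2.384300932 ≈ 27,419.4607.
Difference ≈ 5,709.0058 in favor of B.

Account B, by $5,709.01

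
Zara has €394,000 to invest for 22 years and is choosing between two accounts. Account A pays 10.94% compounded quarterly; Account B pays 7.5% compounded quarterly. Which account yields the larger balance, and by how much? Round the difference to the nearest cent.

Account A, by €2,213,231.71

Account A growth factor: (1 + 0.02735)^88 ≈ 10.74537121323; balance ≈ 4,233,676.2580.
Account B growth factor: (1 + 0.01875)^88 ≈ 5.128031849081; balance ≈ 2,020,444.5485.
Account A is larger by 2,213,231.7095.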